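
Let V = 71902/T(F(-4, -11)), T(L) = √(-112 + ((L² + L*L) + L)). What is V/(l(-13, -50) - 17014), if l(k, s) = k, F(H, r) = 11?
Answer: -71902*√141/2400807 ≈ -0.35563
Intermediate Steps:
T(L) = √(-112 + L + 2*L²) (T(L) = √(-112 + ((L² + L²) + L)) = √(-112 + (2*L² + L)) = √(-112 + (L + 2*L²)) = √(-112 + L + 2*L²))
V = 71902*√141/141 (V = 71902/(√(-112 + 11 + 2*11²)) = 71902/(√(-112 + 11 + 2*121)) = 71902/(√(-112 + 11 + 242)) = 71902/(√141) = 71902*(√141/141) = 71902*√141/141 ≈ 6055.2)
V/(l(-13, -50) - 17014) = (71902*√141/141)/(-13 - 17014) = (71902*√141/141)/(-17027) = (71902*√141/141)*(-1/17027) = -71902*√141/2400807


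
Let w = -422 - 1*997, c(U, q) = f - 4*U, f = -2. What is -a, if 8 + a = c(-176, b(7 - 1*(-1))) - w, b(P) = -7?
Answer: -2113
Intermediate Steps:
c(U, q) = -2 - 4*U
w = -1419 (w = -422 - 997 = -1419)
a = 2113 (a = -8 + ((-2 - 4*(-176)) - 1*(-1419)) = -8 + ((-2 + 704) + 1419) = -8 + (702 + 1419) = -8 + 2121 = 2113)
-a = -1*2113 = -2113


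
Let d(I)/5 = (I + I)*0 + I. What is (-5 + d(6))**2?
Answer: 625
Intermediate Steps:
d(I) = 5*I (d(I) = 5*((I + I)*0 + I) = 5*((2*I)*0 + I) = 5*(0 + I) = 5*I)
(-5 + d(6))**2 = (-5 + 5*6)**2 = (-5 + 30)**2 = 25**2 = 625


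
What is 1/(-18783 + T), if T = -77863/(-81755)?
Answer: -81755/1535526302 ≈ -5.3242e-5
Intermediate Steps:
T = 77863/81755 (T = -77863*(-1/81755) = 77863/81755 ≈ 0.95239)
1/(-18783 + T) = 1/(-18783 + 77863/81755) = 1/(-1535526302/81755) = -81755/1535526302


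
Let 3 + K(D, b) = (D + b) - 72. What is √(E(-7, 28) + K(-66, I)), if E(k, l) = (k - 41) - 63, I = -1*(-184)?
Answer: 2*I*√17 ≈ 8.2462*I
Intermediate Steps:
I = 184
K(D, b) = -75 + D + b (K(D, b) = -3 + ((D + b) - 72) = -3 + (-72 + D + b) = -75 + D + b)
E(k, l) = -104 + k (E(k, l) = (-41 + k) - 63 = -104 + k)
√(E(-7, 28) + K(-66, I)) = √((-104 - 7) + (-75 - 66 + 184)) = √(-111 + 43) = √(-68) = 2*I*√17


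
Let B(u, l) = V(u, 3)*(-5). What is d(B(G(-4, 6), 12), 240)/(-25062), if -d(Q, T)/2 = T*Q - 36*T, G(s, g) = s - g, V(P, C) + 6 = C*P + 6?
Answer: 9120/4177 ≈ 2.1834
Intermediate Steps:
V(P, C) = C*P (V(P, C) = -6 + (C*P + 6) = -6 + (6 + C*P) = C*P)
B(u, l) = -15*u (B(u, l) = (3*u)*(-5) = -15*u)
d(Q, T) = 72*T - 2*Q*T (d(Q, T) = -2*(T*Q - 36*T) = -2*(Q*T - 36*T) = -2*(-36*T + Q*T) = 72*T - 2*Q*T)
d(B(G(-4, 6), 12), 240)/(-25062) = (2*240*(36 - (-15)*(-4 - 1*6)))/(-25062) = (2*240*(36 - (-15)*(-4 - 6)))*(-1/25062) = (2*240*(36 - (-15)*(-10)))*(-1/25062) = (2*240*(36 - 1*150))*(-1/25062) = (2*240*(36 - 150))*(-1/25062) = (2*240*(-114))*(-1/25062) = -54720*(-1/25062) = 9120/4177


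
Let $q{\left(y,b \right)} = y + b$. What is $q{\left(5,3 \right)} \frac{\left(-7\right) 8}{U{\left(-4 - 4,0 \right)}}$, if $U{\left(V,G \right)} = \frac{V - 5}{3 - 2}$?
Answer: $\frac{448}{13} \approx 34.462$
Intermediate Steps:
$q{\left(y,b \right)} = b + y$
$U{\left(V,G \right)} = -5 + V$ ($U{\left(V,G \right)} = \frac{-5 + V}{1} = \left(-5 + V\right) 1 = -5 + V$)
$q{\left(5,3 \right)} \frac{\left(-7\right) 8}{U{\left(-4 - 4,0 \right)}} = \left(3 + 5\right) \frac{\left(-7\right) 8}{-5 - 8} = 8 \left(- \frac{56}{-5 - 8}\right) = 8 \left(- \frac{56}{-13}\right) = 8 \left(\left(-56\right) \left(- \frac{1}{13}\right)\right) = 8 \cdot \frac{56}{13} = \frac{448}{13}$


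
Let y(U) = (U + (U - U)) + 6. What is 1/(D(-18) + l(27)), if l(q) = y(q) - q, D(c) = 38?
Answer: 1/44 ≈ 0.022727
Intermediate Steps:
y(U) = 6 + U (y(U) = (U + 0) + 6 = U + 6 = 6 + U)
l(q) = 6 (l(q) = (6 + q) - q = 6)
1/(D(-18) + l(27)) = 1/(38 + 6) = 1/44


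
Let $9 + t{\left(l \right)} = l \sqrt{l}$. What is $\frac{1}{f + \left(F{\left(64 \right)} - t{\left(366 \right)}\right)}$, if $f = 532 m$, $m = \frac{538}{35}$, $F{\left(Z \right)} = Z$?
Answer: $\frac{68755}{158704203} + \frac{3050 \sqrt{366}}{158704203} \approx 0.00080089$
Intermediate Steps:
$t{\left(l \right)} = -9 + l^{\frac{3}{2}}$ ($t{\left(l \right)} = -9 + l \sqrt{l} = -9 + l^{\frac{3}{2}}$)
$m = \frac{538}{35}$ ($m = 538 \cdot \frac{1}{35} = \frac{538}{35} \approx 15.371$)
$f = \frac{40888}{5}$ ($f = 532 \cdot \frac{538}{35} = \frac{40888}{5} \approx 8177.6$)
$\frac{1}{f + \left(F{\left(64 \right)} - t{\left(366 \right)}\right)} = \frac{1}{\frac{40888}{5} + \left(64 - \left(-9 + 366^{\frac{3}{2}}\right)\right)} = \frac{1}{\frac{40888}{5} + \left(64 - \left(-9 + 366 \sqrt{366}\right)\right)} = \frac{1}{\frac{40888}{5} + \left(64 + \left(9 - 366 \sqrt{366}\right)\right)} = \frac{1}{\frac{40888}{5} + \left(73 - 366 \sqrt{366}\right)} = \frac{1}{\frac{41253}{5} - 366 \sqrt{366}}$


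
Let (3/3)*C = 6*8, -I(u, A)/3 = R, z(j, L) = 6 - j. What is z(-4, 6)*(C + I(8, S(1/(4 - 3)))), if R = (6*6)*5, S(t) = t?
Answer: -4920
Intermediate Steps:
R = 180 (R = 36*5 = 180)
I(u, A) = -540 (I(u, A) = -3*180 = -540)
C = 48 (C = 6*8 = 48)
z(-4, 6)*(C + I(8, S(1/(4 - 3)))) = (6 - 1*(-4))*(48 - 540) = (6 + 4)*(-492) = 10*(-492) = -4920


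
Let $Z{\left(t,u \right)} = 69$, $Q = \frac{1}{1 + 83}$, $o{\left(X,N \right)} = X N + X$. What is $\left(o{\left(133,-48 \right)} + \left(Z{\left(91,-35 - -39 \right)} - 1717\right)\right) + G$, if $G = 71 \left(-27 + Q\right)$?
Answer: $- \frac{824473}{84} \approx -9815.2$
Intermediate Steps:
$o{\left(X,N \right)} = X + N X$ ($o{\left(X,N \right)} = N X + X = X + N X$)
$Q = \frac{1}{84} \approx 0.011905$
$G = - \frac{160957}{84}$ ($G = 71 \left(-27 + \frac{1}{84}\right) = 71 \left(- \frac{2267}{84}\right) = - \frac{160957}{84} \approx -1916.2$)
$\left(o{\left(133,-48 \right)} + \left(Z{\left(91,-35 - -39 \right)} - 1717\right)\right) + G = \left(133 \left(1 - 48\right) + \left(69 - 1717\right)\right) - \frac{160957}{84} = \left(133 \left(-47\right) + \left(69 - 1717\right)\right) - \frac{160957}{84} = \left(-6251 - 1648\right) - \frac{160957}{84} = -7899 - \frac{160957}{84} = - \frac{824473}{84}$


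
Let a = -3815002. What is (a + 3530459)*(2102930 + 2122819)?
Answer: -1202407297707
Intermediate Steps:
(a + 3530459)*(2102930 + 2122819) = (-3815002 + 3530459)*(2102930 + 2122819) = -284543*4225749 = -1202407297707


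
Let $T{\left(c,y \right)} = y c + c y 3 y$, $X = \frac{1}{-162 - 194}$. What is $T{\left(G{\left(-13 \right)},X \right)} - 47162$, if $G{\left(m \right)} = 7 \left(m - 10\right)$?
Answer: $- \frac{5977066399}{126736} \approx -47162.0$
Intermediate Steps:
$X = - \frac{1}{356}$ ($X = \frac{1}{-356} = - \frac{1}{356} \approx -0.002809$)
$G{\left(m \right)} = -70 + 7 m$ ($G{\left(m \right)} = 7 \left(-10 + m\right) = -70 + 7 m$)
$T{\left(c,y \right)} = c y + 3 c y^{2}$ ($T{\left(c,y \right)} = c y + 3 c y y = c y + 3 c y^{2}$)
$T{\left(G{\left(-13 \right)},X \right)} - 47162 = \left(-70 + 7 \left(-13\right)\right) \left(- \frac{1}{356}\right) \left(1 + 3 \left(- \frac{1}{356}\right)\right) - 47162 = \left(-70 - 91\right) \left(- \frac{1}{356}\right) \left(1 - \frac{3}{356}\right) - 47162 = \left(-161\right) \left(- \frac{1}{356}\right) \frac{353}{356} - 47162 = \frac{56833}{126736} - 47162 = - \frac{5977066399}{126736}$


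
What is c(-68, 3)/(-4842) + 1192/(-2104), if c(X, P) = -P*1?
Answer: -240223/424482 ≈ -0.56592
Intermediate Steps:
c(X, P) = -P
c(-68, 3)/(-4842) + 1192/(-2104) = -1*3/(-4842) + 1192/(-2104) = -3*(-1/4842) + 1192*(-1/2104) = 1/1614 - 149/263 = -240223/424482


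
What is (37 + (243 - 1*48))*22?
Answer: 5104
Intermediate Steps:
(37 + (243 - 1*48))*22 = (37 + (243 - 48))*22 = (37 + 195)*22 = 232*22 = 5104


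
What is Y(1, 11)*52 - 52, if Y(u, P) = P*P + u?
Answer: 6292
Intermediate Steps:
Y(u, P) = u + P² (Y(u, P) = P² + u = u + P²)
Y(1, 11)*52 - 52 = (1 + 11²)*52 - 52 = (1 + 121)*52 - 52 = 122*52 - 52 = 6344 - 52 = 6292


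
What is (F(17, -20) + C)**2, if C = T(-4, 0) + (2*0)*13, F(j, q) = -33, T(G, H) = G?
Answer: 1369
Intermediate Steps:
C = -4 (C = -4 + (2*0)*13 = -4 + 0*13 = -4 + 0 = -4)
(F(17, -20) + C)**2 = (-33 - 4)**2 = (-37)**2 = 1369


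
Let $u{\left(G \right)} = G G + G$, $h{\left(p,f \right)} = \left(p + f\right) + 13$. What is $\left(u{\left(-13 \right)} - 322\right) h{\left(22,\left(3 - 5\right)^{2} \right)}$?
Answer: $-6474$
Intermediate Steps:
$h{\left(p,f \right)} = 13 + f + p$ ($h{\left(p,f \right)} = \left(f + p\right) + 13 = 13 + f + p$)
$u{\left(G \right)} = G + G^{2}$ ($u{\left(G \right)} = G^{2} + G = G + G^{2}$)
$\left(u{\left(-13 \right)} - 322\right) h{\left(22,\left(3 - 5\right)^{2} \right)} = \left(- 13 \left(1 - 13\right) - 322\right) \left(13 + \left(3 - 5\right)^{2} + 22\right) = \left(\left(-13\right) \left(-12\right) - 322\right) \left(13 + \left(-2\right)^{2} + 22\right) = \left(156 - 322\right) \left(13 + 4 + 22\right) = \left(-166\right) 39 = -6474$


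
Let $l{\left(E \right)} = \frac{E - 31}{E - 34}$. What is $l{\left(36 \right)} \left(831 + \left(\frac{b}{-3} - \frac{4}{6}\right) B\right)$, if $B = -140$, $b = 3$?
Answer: $\frac{15965}{6} \approx 2660.8$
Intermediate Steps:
$l{\left(E \right)} = \frac{-31 + E}{-34 + E}$
$l{\left(36 \right)} \left(831 + \left(\frac{b}{-3} - \frac{4}{6}\right) B\right) = \frac{-31 + 36}{-34 + 36} \left(831 + \left(\frac{3}{-3} - \frac{4}{6}\right) \left(-140\right)\right) = \frac{1}{2} \cdot 5 \left(831 + \left(3 \left(- \frac{1}{3}\right) - \frac{2}{3}\right) \left(-140\right)\right) = \frac{1}{2} \cdot 5 \left(831 + \left(-1 - \frac{2}{3}\right) \left(-140\right)\right) = \frac{5 \left(831 - - \frac{700}{3}\right)}{2} = \frac{5 \left(831 + \frac{700}{3}\right)}{2} = \frac{5}{2} \cdot \frac{3193}{3} = \frac{15965}{6}$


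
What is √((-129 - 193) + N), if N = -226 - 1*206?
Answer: I*√754 ≈ 27.459*I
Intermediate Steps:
N = -432 (N = -226 - 206 = -432)
√((-129 - 193) + N) = √((-129 - 193) - 432) = √(-322 - 432) = √(-754) = I*√754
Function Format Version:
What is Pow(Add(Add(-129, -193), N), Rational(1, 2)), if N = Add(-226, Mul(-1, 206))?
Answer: Mul(I, Pow(754, Rational(1, 2))) ≈ Mul(27.459, I)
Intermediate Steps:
N = -432 (N = Add(-226, -206) = -432)
Pow(Add(Add(-129, -193), N), Rational(1, 2)) = Pow(Add(Add(-129, -193), -432), Rational(1, 2)) = Pow(Add(-322, -432), Rational(1, 2)) = Pow(-754, Rational(1, 2)) = Mul(I, Pow(754, Rational(1, 2)))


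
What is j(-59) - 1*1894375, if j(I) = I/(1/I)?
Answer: -1890894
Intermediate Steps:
j(I) = I**2 (j(I) = I*I = I**2)
j(-59) - 1*1894375 = (-59)**2 - 1*1894375 = 3481 - 1894375 = -1890894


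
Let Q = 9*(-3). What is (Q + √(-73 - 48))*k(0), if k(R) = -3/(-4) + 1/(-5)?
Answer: -297/20 + 121*I/20 ≈ -14.85 + 6.05*I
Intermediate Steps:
Q = -27
k(R) = 11/20 (k(R) = -3*(-¼) + 1*(-⅕) = ¾ - ⅕ = 11/20)
(Q + √(-73 - 48))*k(0) = (-27 + √(-73 - 48))*(11/20) = (-27 + √(-121))*(11/20) = (-27 + 11*I)*(11/20) = -297/20 + 121*I/20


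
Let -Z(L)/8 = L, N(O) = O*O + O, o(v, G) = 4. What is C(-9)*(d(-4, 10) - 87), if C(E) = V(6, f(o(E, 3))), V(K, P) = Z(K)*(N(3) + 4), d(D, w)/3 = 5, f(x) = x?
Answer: 55296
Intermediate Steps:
N(O) = O + O² (N(O) = O² + O = O + O²)
d(D, w) = 15 (d(D, w) = 3*5 = 15)
Z(L) = -8*L
V(K, P) = -128*K (V(K, P) = (-8*K)*(3*(1 + 3) + 4) = (-8*K)*(3*4 + 4) = (-8*K)*(12 + 4) = -8*K*16 = -128*K)
C(E) = -768 (C(E) = -128*6 = -768)
C(-9)*(d(-4, 10) - 87) = -768*(15 - 87) = -768*(-72) = 55296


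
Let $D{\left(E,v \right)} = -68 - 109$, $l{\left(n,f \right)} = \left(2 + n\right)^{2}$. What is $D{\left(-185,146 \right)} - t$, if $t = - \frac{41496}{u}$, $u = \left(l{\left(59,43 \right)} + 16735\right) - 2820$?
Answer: $- \frac{770019}{4409} \approx -174.65$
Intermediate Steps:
$u = 17636$ ($u = \left(\left(2 + 59\right)^{2} + 16735\right) - 2820 = \left(61^{2} + 16735\right) - 2820 = \left(3721 + 16735\right) - 2820 = 20456 - 2820 = 17636$)
$D{\left(E,v \right)} = -177$ ($D{\left(E,v \right)} = -68 - 109 = -177$)
$t = - \frac{10374}{4409}$ ($t = - \frac{41496}{17636} = \left(-41496\right) \frac{1}{17636} = - \frac{10374}{4409} \approx -2.3529$)
$D{\left(-185,146 \right)} - t = -177 - - \frac{10374}{4409} = -177 + \frac{10374}{4409} = - \frac{770019}{4409}$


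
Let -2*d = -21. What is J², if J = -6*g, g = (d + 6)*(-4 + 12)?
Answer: 627264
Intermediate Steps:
d = 21/2 (d = -½*(-21) = 21/2 ≈ 10.500)
g = 132 (g = (21/2 + 6)*(-4 + 12) = (33/2)*8 = 132)
J = -792 (J = -6*132 = -792)
J² = (-792)² = 627264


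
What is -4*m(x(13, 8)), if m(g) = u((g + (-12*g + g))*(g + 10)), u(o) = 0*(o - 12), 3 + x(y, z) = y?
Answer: 0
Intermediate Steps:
x(y, z) = -3 + y
u(o) = 0 (u(o) = 0*(-12 + o) = 0)
m(g) = 0
-4*m(x(13, 8)) = -4*0 = 0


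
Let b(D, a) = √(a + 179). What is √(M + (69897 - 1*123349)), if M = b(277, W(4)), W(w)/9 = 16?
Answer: √(-53452 + √323) ≈ 231.16*I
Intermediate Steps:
W(w) = 144 (W(w) = 9*16 = 144)
b(D, a) = √(179 + a)
M = √323 (M = √(179 + 144) = √323 ≈ 17.972)
√(M + (69897 - 1*123349)) = √(√323 + (69897 - 1*123349)) = √(√323 + (69897 - 123349)) = √(√323 - 53452) = √(-53452 + √323)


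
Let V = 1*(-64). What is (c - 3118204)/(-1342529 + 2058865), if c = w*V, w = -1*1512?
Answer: -755359/179084 ≈ -4.2179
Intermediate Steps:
V = -64
w = -1512
c = 96768 (c = -1512*(-64) = 96768)
(c - 3118204)/(-1342529 + 2058865) = (96768 - 3118204)/(-1342529 + 2058865) = -3021436/716336 = -3021436*1/716336 = -755359/179084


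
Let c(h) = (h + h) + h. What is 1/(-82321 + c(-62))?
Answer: -1/82507 ≈ -1.2120e-5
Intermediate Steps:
c(h) = 3*h (c(h) = 2*h + h = 3*h)
1/(-82321 + c(-62)) = 1/(-82321 + 3*(-62)) = 1/(-82321 - 186) = 1/(-82507) = -1/82507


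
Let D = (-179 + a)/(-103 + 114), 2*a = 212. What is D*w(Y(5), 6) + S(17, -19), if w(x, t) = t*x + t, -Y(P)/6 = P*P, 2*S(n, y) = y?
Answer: 130315/22 ≈ 5923.4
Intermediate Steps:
a = 106 (a = (1/2)*212 = 106)
S(n, y) = y/2
Y(P) = -6*P**2 (Y(P) = -6*P*P = -6*P**2)
w(x, t) = t + t*x
D = -73/11 (D = (-179 + 106)/(-103 + 114) = -73/11 ≈ -6.6364)
D*w(Y(5), 6) + S(17, -19) = -438*(1 - 6*5**2)/11 + (1/2)*(-19) = -438*(1 - 6*25)/11 - 19/2 = -438*(1 - 150)/11 - 19/2 = -438*(-149)/11 - 19/2 = -73/11*(-894) - 19/2 = 65262/11 - 19/2 = 130315/22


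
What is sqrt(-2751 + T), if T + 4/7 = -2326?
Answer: I*sqrt(248801)/7 ≈ 71.257*I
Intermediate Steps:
T = -16286/7 (T = -4/7 - 2326 = -16286/7 ≈ -2326.6)
sqrt(-2751 + T) = sqrt(-2751 - 16286/7) = sqrt(-35543/7) = I*sqrt(248801)/7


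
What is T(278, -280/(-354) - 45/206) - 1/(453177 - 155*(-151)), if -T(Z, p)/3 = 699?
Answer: -999392455/476582 ≈ -2097.0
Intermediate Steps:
T(Z, p) = -2097 (T(Z, p) = -3*699 = -2097)
T(278, -280/(-354) - 45/206) - 1/(453177 - 155*(-151)) = -2097 - 1/(453177 - 155*(-151)) = -2097 - 1/(453177 + 23405) = -2097 - 1/476582 = -999392455/476582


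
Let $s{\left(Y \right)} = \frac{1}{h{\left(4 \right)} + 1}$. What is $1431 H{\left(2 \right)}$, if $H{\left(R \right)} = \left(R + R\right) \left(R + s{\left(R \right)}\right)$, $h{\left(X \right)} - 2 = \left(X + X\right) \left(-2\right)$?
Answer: $\frac{143100}{13} \approx 11008.0$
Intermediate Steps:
$h{\left(X \right)} = 2 - 4 X$ ($h{\left(X \right)} = 2 + \left(X + X\right) \left(-2\right) = 2 + 2 X \left(-2\right) = 2 - 4 X$)
$s{\left(Y \right)} = - \frac{1}{13}$ ($s{\left(Y \right)} = \frac{1}{\left(2 - 16\right) + 1} = \frac{1}{-14 + 1} = \frac{1}{-13} = - \frac{1}{13}$)
$H{\left(R \right)} = 2 R \left(- \frac{1}{13} + R\right)$ ($H{\left(R \right)} = \left(R + R\right) \left(R - \frac{1}{13}\right) = 2 R \left(- \frac{1}{13} + R\right)$)
$1431 H{\left(2 \right)} = 1431 \cdot \frac{2}{13} \cdot 2 \left(-1 + 13 \cdot 2\right) = 1431 \cdot \frac{2}{13} \cdot 2 \left(-1 + 26\right) = 1431 \cdot \frac{2}{13} \cdot 2 \cdot 25 = 1431 \cdot \frac{100}{13} = \frac{143100}{13}$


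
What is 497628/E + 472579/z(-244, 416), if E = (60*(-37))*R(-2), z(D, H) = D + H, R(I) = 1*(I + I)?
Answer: 44605141/15910 ≈ 2803.6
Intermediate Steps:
R(I) = 2*I (R(I) = 1*(2*I) = 2*I)
E = 8880 (E = (60*(-37))*(2*(-2)) = -2220*(-4) = 8880)
497628/E + 472579/z(-244, 416) = 497628/8880 + 472579/(-244 + 416) = 497628*(1/8880) + 472579/172 = 41469/740 + 472579*(1/172) = 41469/740 + 472579/172 = 44605141/15910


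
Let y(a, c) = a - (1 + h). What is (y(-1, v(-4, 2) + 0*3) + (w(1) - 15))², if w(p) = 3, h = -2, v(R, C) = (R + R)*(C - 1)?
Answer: 144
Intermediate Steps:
v(R, C) = 2*R*(-1 + C) (v(R, C) = (2*R)*(-1 + C) = 2*R*(-1 + C))
y(a, c) = 1 + a (y(a, c) = a - (1 - 2) = a - 1*(-1) = a + 1 = 1 + a)
(y(-1, v(-4, 2) + 0*3) + (w(1) - 15))² = ((1 - 1) + (3 - 15))² = (0 - 12)² = (-12)² = 144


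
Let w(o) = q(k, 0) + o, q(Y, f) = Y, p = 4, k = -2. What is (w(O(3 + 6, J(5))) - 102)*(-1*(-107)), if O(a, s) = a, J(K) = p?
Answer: -10165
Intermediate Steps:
J(K) = 4
w(o) = -2 + o
(w(O(3 + 6, J(5))) - 102)*(-1*(-107)) = ((-2 + (3 + 6)) - 102)*(-1*(-107)) = ((-2 + 9) - 102)*107 = (7 - 102)*107 = -95*107 = -10165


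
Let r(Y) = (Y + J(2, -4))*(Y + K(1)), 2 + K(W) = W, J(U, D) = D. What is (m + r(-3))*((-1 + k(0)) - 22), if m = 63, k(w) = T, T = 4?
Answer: -1729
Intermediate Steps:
k(w) = 4
K(W) = -2 + W
r(Y) = (-1 + Y)*(-4 + Y) (r(Y) = (Y - 4)*(Y + (-2 + 1)) = (-4 + Y)*(Y - 1) = (-4 + Y)*(-1 + Y) = (-1 + Y)*(-4 + Y))
(m + r(-3))*((-1 + k(0)) - 22) = (63 + (4 + (-3)² - 5*(-3)))*((-1 + 4) - 22) = (63 + (4 + 9 + 15))*(3 - 22) = (63 + 28)*(-19) = 91*(-19) = -1729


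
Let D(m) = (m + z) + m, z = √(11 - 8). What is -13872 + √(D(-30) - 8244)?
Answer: -13872 + I*√(8304 - √3) ≈ -13872.0 + 91.117*I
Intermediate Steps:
z = √3 ≈ 1.7320
D(m) = √3 + 2*m (D(m) = (m + √3) + m = √3 + 2*m)
-13872 + √(D(-30) - 8244) = -13872 + √((√3 + 2*(-30)) - 8244) = -13872 + √((√3 - 60) - 8244) = -13872 + √((-60 + √3) - 8244) = -13872 + √(-8304 + √3)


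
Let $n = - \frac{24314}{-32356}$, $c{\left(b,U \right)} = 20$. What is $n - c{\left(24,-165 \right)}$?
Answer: $- \frac{311403}{16178} \approx -19.249$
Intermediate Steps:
$n = \frac{12157}{16178}$ ($n = \left(-24314\right) \left(- \frac{1}{32356}\right) = \frac{12157}{16178} \approx 0.75145$)
$n - c{\left(24,-165 \right)} = \frac{12157}{16178} - 20 = - \frac{311403}{16178}$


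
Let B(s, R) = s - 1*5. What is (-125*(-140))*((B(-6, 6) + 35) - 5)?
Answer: 332500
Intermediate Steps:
B(s, R) = -5 + s (B(s, R) = s - 5 = -5 + s)
(-125*(-140))*((B(-6, 6) + 35) - 5) = (-125*(-140))*(((-5 - 6) + 35) - 5) = 17500*((-11 + 35) - 5) = 17500*(24 - 5) = 17500*19 = 332500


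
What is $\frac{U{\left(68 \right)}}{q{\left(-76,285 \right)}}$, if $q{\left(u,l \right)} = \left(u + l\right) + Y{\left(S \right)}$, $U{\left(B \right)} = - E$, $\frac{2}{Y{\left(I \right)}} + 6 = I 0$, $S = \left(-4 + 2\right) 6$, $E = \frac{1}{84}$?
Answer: $- \frac{1}{17528} \approx -5.7052 \cdot 10^{-5}$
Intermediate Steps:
$E = \frac{1}{84} \approx 0.011905$
$S = -12$ ($S = \left(-2\right) 6 = -12$)
$Y{\left(I \right)} = - \frac{1}{3}$ ($Y{\left(I \right)} = \frac{2}{-6 + I 0} = \frac{2}{-6 + 0} = \frac{2}{-6} = 2 \left(- \frac{1}{6}\right) = - \frac{1}{3}$)
$U{\left(B \right)} = - \frac{1}{84}$ ($U{\left(B \right)} = \left(-1\right) \frac{1}{84} = - \frac{1}{84}$)
$q{\left(u,l \right)} = - \frac{1}{3} + l + u$ ($q{\left(u,l \right)} = \left(u + l\right) - \frac{1}{3} = \left(l + u\right) - \frac{1}{3} = - \frac{1}{3} + l + u$)
$\frac{U{\left(68 \right)}}{q{\left(-76,285 \right)}} = - \frac{1}{84 \left(- \frac{1}{3} + 285 - 76\right)} = - \frac{1}{84 \cdot \frac{626}{3}} = \left(- \frac{1}{84}\right) \frac{3}{626} = - \frac{1}{17528}$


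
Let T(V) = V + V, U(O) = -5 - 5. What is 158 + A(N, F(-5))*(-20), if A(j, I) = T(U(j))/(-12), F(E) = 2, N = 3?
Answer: 374/3 ≈ 124.67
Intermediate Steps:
U(O) = -10
T(V) = 2*V
A(j, I) = 5/3 (A(j, I) = (2*(-10))/(-12) = -20*(-1/12) = 5/3)
158 + A(N, F(-5))*(-20) = 158 + (5/3)*(-20) = 158 - 100/3 = 374/3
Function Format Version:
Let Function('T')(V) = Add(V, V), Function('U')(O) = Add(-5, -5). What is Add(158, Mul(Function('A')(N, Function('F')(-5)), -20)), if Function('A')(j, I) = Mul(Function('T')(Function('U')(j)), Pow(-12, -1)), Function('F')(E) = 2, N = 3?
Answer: Rational(374, 3) ≈ 124.67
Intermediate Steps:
Function('U')(O) = -10
Function('T')(V) = Mul(2, V)
Function('A')(j, I) = Rational(5, 3) (Function('A')(j, I) = Mul(Mul(2, -10), Pow(-12, -1)) = Mul(-20, Rational(-1, 12)) = Rational(5, 3))
Add(158, Mul(Function('A')(N, Function('F')(-5)), -20)) = Add(158, Mul(Rational(5, 3), -20)) = Add(158, Rational(-100, 3)) = Rational(374, 3)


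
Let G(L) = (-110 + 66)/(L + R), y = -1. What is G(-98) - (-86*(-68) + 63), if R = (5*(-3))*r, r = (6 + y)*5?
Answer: -254169/43 ≈ -5910.9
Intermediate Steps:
r = 25 (r = (6 - 1)*5 = 5*5 = 25)
R = -375 (R = (5*(-3))*25 = -15*25 = -375)
G(L) = -44/(-375 + L) (G(L) = (-110 + 66)/(L - 375) = -44/(-375 + L))
G(-98) - (-86*(-68) + 63) = -44/(-375 - 98) - (-86*(-68) + 63) = -44/(-473) - (5848 + 63) = -44*(-1/473) - 1*5911 = 4/43 - 5911 = -254169/43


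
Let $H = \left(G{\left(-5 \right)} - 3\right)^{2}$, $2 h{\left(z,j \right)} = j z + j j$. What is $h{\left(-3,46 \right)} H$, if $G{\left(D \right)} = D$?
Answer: $63296$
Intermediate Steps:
$h{\left(z,j \right)} = \frac{j^{2}}{2} + \frac{j z}{2}$ ($h{\left(z,j \right)} = \frac{j z + j j}{2} = \frac{j z + j^{2}}{2} = \frac{j^{2} + j z}{2} = \frac{j^{2}}{2} + \frac{j z}{2}$)
$H = 64$ ($H = \left(-5 - 3\right)^{2} = \left(-8\right)^{2} = 64$)
$h{\left(-3,46 \right)} H = \frac{1}{2} \cdot 46 \left(46 - 3\right) 64 = \frac{1}{2} \cdot 46 \cdot 43 \cdot 64 = 989 \cdot 64 = 63296$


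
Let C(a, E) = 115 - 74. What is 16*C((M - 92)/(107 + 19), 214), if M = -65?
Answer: 656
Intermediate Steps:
C(a, E) = 41
16*C((M - 92)/(107 + 19), 214) = 16*41 = 656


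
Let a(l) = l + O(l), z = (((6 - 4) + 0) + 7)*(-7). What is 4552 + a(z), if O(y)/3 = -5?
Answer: 4474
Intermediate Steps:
O(y) = -15 (O(y) = 3*(-5) = -15)
z = -63 (z = ((2 + 0) + 7)*(-7) = (2 + 7)*(-7) = 9*(-7) = -63)
a(l) = -15 + l (a(l) = l - 15 = -15 + l)
4552 + a(z) = 4552 + (-15 - 63) = 4552 - 78 = 4474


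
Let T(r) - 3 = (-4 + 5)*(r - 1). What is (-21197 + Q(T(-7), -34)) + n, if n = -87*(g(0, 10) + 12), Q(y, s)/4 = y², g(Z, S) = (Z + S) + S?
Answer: -23881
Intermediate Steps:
g(Z, S) = Z + 2*S (g(Z, S) = (S + Z) + S = Z + 2*S)
T(r) = 2 + r (T(r) = 3 + (-4 + 5)*(r - 1) = 3 + 1*(-1 + r) = 3 + (-1 + r) = 2 + r)
Q(y, s) = 4*y²
n = -2784 (n = -87*((0 + 2*10) + 12) = -87*((0 + 20) + 12) = -87*(20 + 12) = -87*32 = -2784)
(-21197 + Q(T(-7), -34)) + n = (-21197 + 4*(2 - 7)²) - 2784 = (-21197 + 4*(-5)²) - 2784 = (-21197 + 4*25) - 2784 = (-21197 + 100) - 2784 = -21097 - 2784 = -23881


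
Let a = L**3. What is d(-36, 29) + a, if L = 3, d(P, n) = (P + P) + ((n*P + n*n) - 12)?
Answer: -260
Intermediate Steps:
d(P, n) = -12 + n**2 + 2*P + P*n (d(P, n) = 2*P + ((P*n + n**2) - 12) = 2*P + ((n**2 + P*n) - 12) = 2*P + (-12 + n**2 + P*n) = -12 + n**2 + 2*P + P*n)
a = 27 (a = 3**3 = 27)
d(-36, 29) + a = (-12 + 29**2 + 2*(-36) - 36*29) + 27 = (-12 + 841 - 72 - 1044) + 27 = -287 + 27 = -260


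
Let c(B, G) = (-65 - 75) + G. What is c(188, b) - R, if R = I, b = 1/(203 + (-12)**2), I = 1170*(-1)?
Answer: 357411/347 ≈ 1030.0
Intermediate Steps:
I = -1170
b = 1/347 (b = 1/(203 + 144) = 1/347 ≈ 0.0028818)
R = -1170
c(B, G) = -140 + G
c(188, b) - R = (-140 + 1/347) - 1*(-1170) = -48579/347 + 1170 = 357411/347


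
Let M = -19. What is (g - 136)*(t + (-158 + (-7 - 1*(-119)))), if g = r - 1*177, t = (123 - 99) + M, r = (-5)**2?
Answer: 11808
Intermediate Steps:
r = 25
t = 5 (t = (123 - 99) - 19 = 24 - 19 = 5)
g = -152 (g = 25 - 1*177 = 25 - 177 = -152)
(g - 136)*(t + (-158 + (-7 - 1*(-119)))) = (-152 - 136)*(5 + (-158 + (-7 - 1*(-119)))) = -288*(5 + (-158 + (-7 + 119))) = -288*(5 + (-158 + 112)) = -288*(5 - 46) = -288*(-41) = 11808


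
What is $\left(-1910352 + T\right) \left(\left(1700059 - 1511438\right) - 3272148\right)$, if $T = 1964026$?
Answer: $-165505228198$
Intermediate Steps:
$\left(-1910352 + T\right) \left(\left(1700059 - 1511438\right) - 3272148\right) = \left(-1910352 + 1964026\right) \left(\left(1700059 - 1511438\right) - 3272148\right) = 53674 \left(188621 - 3272148\right) = 53674 \left(-3083527\right) = -165505228198$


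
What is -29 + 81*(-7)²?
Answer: 3940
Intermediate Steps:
-29 + 81*(-7)² = -29 + 81*49 = -29 + 3969 = 3940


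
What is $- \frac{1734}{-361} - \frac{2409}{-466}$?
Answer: $\frac{1677693}{168226} \approx 9.9729$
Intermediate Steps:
$- \frac{1734}{-361} - \frac{2409}{-466} = \left(-1734\right) \left(- \frac{1}{361}\right) - - \frac{2409}{466} = \frac{1734}{361} + \frac{2409}{466} = \frac{1677693}{168226}$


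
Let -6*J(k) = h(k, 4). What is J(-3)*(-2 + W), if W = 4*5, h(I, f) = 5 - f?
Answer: -3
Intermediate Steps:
J(k) = -⅙ (J(k) = -(5 - 1*4)/6 = -(5 - 4)/6 = -⅙*1 = -⅙)
W = 20
J(-3)*(-2 + W) = -(-2 + 20)/6 = -⅙*18 = -3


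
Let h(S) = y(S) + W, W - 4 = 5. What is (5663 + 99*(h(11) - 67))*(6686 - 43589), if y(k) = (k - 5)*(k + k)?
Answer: -479333067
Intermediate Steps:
W = 9 (W = 4 + 5 = 9)
y(k) = 2*k*(-5 + k) (y(k) = (-5 + k)*(2*k) = 2*k*(-5 + k))
h(S) = 9 + 2*S*(-5 + S) (h(S) = 2*S*(-5 + S) + 9 = 9 + 2*S*(-5 + S))
(5663 + 99*(h(11) - 67))*(6686 - 43589) = (5663 + 99*((9 + 2*11*(-5 + 11)) - 67))*(6686 - 43589) = (5663 + 99*((9 + 2*11*6) - 67))*(-36903) = (5663 + 99*((9 + 132) - 67))*(-36903) = (5663 + 99*(141 - 67))*(-36903) = (5663 + 99*74)*(-36903) = (5663 + 7326)*(-36903) = 12989*(-36903) = -479333067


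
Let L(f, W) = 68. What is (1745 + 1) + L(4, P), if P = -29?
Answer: 1814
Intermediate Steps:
(1745 + 1) + L(4, P) = (1745 + 1) + 68 = 1746 + 68 = 1814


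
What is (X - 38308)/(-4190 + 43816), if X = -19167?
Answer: -57475/39626 ≈ -1.4504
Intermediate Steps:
(X - 38308)/(-4190 + 43816) = (-19167 - 38308)/(-4190 + 43816) = -57475/39626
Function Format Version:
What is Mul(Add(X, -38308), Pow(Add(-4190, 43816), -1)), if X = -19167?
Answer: Rational(-57475, 39626) ≈ -1.4504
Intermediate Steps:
Mul(Add(X, -38308), Pow(Add(-4190, 43816), -1)) = Mul(Add(-19167, -38308), Pow(Add(-4190, 43816), -1)) = Mul(-57475, Pow(39626, -1)) = Mul(-57475, Rational(1, 39626)) = Rational(-57475, 39626)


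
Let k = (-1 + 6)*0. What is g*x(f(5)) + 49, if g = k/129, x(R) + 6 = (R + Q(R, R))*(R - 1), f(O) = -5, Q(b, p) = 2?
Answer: 49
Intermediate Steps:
k = 0 (k = 5*0 = 0)
x(R) = -6 + (-1 + R)*(2 + R) (x(R) = -6 + (R + 2)*(R - 1) = -6 + (2 + R)*(-1 + R) = -6 + (-1 + R)*(2 + R))
g = 0 (g = 0/129 = 0*(1/129) = 0)
g*x(f(5)) + 49 = 0*(-8 - 5 + (-5)**2) + 49 = 0*(-8 - 5 + 25) + 49 = 0*12 + 49 = 0 + 49 = 49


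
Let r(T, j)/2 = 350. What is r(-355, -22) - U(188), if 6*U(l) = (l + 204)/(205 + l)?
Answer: 825104/1179 ≈ 699.83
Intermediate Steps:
r(T, j) = 700 (r(T, j) = 2*350 = 700)
U(l) = (204 + l)/(6*(205 + l)) (U(l) = ((l + 204)/(205 + l))/6 = ((204 + l)/(205 + l))/6 = (204 + l)/(6*(205 + l)))
r(-355, -22) - U(188) = 700 - (204 + 188)/(6*(205 + 188)) = 700 - 392/(6*393) = 700 - 1*196/1179 = 700 - 196/1179 = 825104/1179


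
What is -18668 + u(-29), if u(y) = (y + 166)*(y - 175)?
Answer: -46616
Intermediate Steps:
u(y) = (-175 + y)*(166 + y) (u(y) = (166 + y)*(-175 + y) = (-175 + y)*(166 + y))
-18668 + u(-29) = -18668 + (-29050 + (-29)² - 9*(-29)) = -18668 + (-29050 + 841 + 261) = -18668 - 27948 = -46616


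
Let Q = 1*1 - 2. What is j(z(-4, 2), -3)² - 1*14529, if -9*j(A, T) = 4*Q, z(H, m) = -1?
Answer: -1176833/81 ≈ -14529.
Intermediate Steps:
Q = -1 (Q = 1 - 2 = -1)
j(A, T) = 4/9 (j(A, T) = -4*(-1)/9 = -⅑*(-4) = 4/9)
j(z(-4, 2), -3)² - 1*14529 = (4/9)² - 1*14529 = 16/81 - 14529 = -1176833/81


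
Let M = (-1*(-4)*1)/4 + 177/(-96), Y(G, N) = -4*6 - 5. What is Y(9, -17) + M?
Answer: -955/32 ≈ -29.844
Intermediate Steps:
Y(G, N) = -29 (Y(G, N) = -24 - 5 = -29)
M = -27/32 (M = (4*1)*(¼) + 177*(-1/96) = 4*(¼) - 59/32 = 1 - 59/32 = -27/32 ≈ -0.84375)
Y(9, -17) + M = -29 - 27/32 = -955/32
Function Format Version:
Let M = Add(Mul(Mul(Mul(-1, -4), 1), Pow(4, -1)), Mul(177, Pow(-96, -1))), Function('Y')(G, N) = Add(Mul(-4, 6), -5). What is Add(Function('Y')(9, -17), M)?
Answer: Rational(-955, 32) ≈ -29.844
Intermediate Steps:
Function('Y')(G, N) = -29 (Function('Y')(G, N) = Add(-24, -5) = -29)
M = Rational(-27, 32) (M = Add(Mul(Mul(4, 1), Rational(1, 4)), Mul(177, Rational(-1, 96))) = Add(Mul(4, Rational(1, 4)), Rational(-59, 32)) = Add(1, Rational(-59, 32)) = Rational(-27, 32) ≈ -0.84375)
Add(Function('Y')(9, -17), M) = Add(-29, Rational(-27, 32)) = Rational(-955, 32)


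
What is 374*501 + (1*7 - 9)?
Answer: 187372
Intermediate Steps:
374*501 + (1*7 - 9) = 187374 + (7 - 9) = 187374 - 2 = 187372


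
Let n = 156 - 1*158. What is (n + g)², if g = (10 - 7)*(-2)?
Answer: 64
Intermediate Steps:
n = -2 (n = 156 - 158 = -2)
g = -6 (g = 3*(-2) = -6)
(n + g)² = (-2 - 6)² = (-8)² = 64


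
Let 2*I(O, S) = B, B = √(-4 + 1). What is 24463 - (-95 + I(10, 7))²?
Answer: 61755/4 + 95*I*√3 ≈ 15439.0 + 164.54*I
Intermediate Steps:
B = I*√3 (B = √(-3) = I*√3 ≈ 1.732*I)
I(O, S) = I*√3/2 (I(O, S) = (I*√3)/2 = I*√3/2)
24463 - (-95 + I(10, 7))² = 24463 - (-95 + I*√3/2)²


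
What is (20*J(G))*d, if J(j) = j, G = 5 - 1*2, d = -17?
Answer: -1020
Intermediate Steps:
G = 3 (G = 5 - 2 = 3)
(20*J(G))*d = (20*3)*(-17) = 60*(-17) = -1020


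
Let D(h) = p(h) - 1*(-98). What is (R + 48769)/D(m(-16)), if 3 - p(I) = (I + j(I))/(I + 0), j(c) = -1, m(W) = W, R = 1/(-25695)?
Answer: 20049911264/41086305 ≈ 488.00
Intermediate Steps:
R = -1/25695 ≈ -3.8918e-5
p(I) = 3 - (-1 + I)/I (p(I) = 3 - (I - 1)/(I + 0) = 3 - (-1 + I)/I)
D(h) = 100 + 1/h (D(h) = (2 + 1/h) - 1*(-98) = (2 + 1/h) + 98 = 100 + 1/h)
(R + 48769)/D(m(-16)) = (-1/25695 + 48769)/(100 + 1/(-16)) = 1253119454/(25695*(100 - 1/16)) = 1253119454/(25695*(1599/16)) = (1253119454/25695)*(16/1599) = 20049911264/41086305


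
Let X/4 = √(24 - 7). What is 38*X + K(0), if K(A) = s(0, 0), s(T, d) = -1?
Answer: -1 + 152*√17 ≈ 625.71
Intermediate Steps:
K(A) = -1
X = 4*√17 (X = 4*√(24 - 7) = 4*√17 ≈ 16.492)
38*X + K(0) = 38*(4*√17) - 1 = 152*√17 - 1 = -1 + 152*√17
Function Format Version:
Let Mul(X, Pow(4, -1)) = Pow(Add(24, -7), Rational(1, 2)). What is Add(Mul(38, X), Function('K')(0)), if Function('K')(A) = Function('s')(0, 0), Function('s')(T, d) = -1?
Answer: Add(-1, Mul(152, Pow(17, Rational(1, 2)))) ≈ 625.71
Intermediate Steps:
Function('K')(A) = -1
X = Mul(4, Pow(17, Rational(1, 2))) (X = Mul(4, Pow(Add(24, -7), Rational(1, 2))) = Mul(4, Pow(17, Rational(1, 2))) ≈ 16.492)
Add(Mul(38, X), Function('K')(0)) = Add(Mul(38, Mul(4, Pow(17, Rational(1, 2)))), -1) = Add(Mul(152, Pow(17, Rational(1, 2))), -1) = Add(-1, Mul(152, Pow(17, Rational(1, 2))))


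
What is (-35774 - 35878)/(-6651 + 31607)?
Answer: -17913/6239 ≈ -2.8711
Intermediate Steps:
(-35774 - 35878)/(-6651 + 31607) = -71652/24956 = -71652*1/24956 = -17913/6239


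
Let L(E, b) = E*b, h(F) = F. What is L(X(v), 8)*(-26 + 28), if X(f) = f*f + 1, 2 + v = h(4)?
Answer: 80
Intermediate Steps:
v = 2 (v = -2 + 4 = 2)
X(f) = 1 + f**2 (X(f) = f**2 + 1 = 1 + f**2)
L(X(v), 8)*(-26 + 28) = ((1 + 2**2)*8)*(-26 + 28) = ((1 + 4)*8)*2 = (5*8)*2 = 40*2 = 80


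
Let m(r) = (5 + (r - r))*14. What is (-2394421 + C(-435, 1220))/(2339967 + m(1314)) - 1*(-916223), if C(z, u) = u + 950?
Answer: 2143993328000/2340037 ≈ 9.1622e+5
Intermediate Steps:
m(r) = 70 (m(r) = (5 + 0)*14 = 5*14 = 70)
C(z, u) = 950 + u
(-2394421 + C(-435, 1220))/(2339967 + m(1314)) - 1*(-916223) = (-2394421 + (950 + 1220))/(2339967 + 70) - 1*(-916223) = (-2394421 + 2170)/2340037 + 916223 = -2392251*1/2340037 + 916223 = -2392251/2340037 + 916223 = 2143993328000/2340037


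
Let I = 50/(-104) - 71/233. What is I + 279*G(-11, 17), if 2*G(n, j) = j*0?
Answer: -9517/12116 ≈ -0.78549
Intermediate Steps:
G(n, j) = 0 (G(n, j) = (j*0)/2 = (½)*0 = 0)
I = -9517/12116 (I = 50*(-1/104) - 71*1/233 = -25/52 - 71/233 = -9517/12116 ≈ -0.78549)
I + 279*G(-11, 17) = -9517/12116 + 279*0 = -9517/12116 + 0 = -9517/12116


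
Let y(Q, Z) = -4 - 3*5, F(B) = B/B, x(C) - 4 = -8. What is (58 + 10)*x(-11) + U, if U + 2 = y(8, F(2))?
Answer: -293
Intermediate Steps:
x(C) = -4 (x(C) = 4 - 8 = -4)
F(B) = 1
y(Q, Z) = -19 (y(Q, Z) = -4 - 15 = -19)
U = -21 (U = -2 - 19 = -21)
(58 + 10)*x(-11) + U = (58 + 10)*(-4) - 21 = 68*(-4) - 21 = -272 - 21 = -293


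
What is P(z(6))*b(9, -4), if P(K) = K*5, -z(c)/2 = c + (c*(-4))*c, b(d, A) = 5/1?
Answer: 6900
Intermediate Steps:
b(d, A) = 5 (b(d, A) = 5*1 = 5)
z(c) = -2*c + 8*c**2 (z(c) = -2*(c + (c*(-4))*c) = -2*(c + (-4*c)*c) = -2*(c - 4*c**2) = -2*c + 8*c**2)
P(K) = 5*K
P(z(6))*b(9, -4) = (5*(2*6*(-1 + 4*6)))*5 = (5*(2*6*(-1 + 24)))*5 = (5*(2*6*23))*5 = (5*276)*5 = 1380*5 = 6900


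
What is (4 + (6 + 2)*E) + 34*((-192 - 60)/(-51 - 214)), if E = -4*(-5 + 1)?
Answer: 43548/265 ≈ 164.33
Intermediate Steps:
E = 16 (E = -4*(-4) = 16)
(4 + (6 + 2)*E) + 34*((-192 - 60)/(-51 - 214)) = (4 + (6 + 2)*16) + 34*((-192 - 60)/(-51 - 214)) = (4 + 8*16) + 34*(-252/(-265)) = (4 + 128) + 34*(-252*(-1/265)) = 132 + 34*(252/265) = 132 + 8568/265 = 43548/265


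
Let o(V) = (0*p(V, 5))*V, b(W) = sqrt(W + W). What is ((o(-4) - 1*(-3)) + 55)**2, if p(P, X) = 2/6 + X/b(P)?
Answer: 3364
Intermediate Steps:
b(W) = sqrt(2)*sqrt(W) (b(W) = sqrt(2*W) = sqrt(2)*sqrt(W))
p(P, X) = 1/3 + X*sqrt(2)/(2*sqrt(P)) (p(P, X) = 2/6 + X/((sqrt(2)*sqrt(P))) = 2*(1/6) + X*(sqrt(2)/(2*sqrt(P))) = 1/3 + X*sqrt(2)/(2*sqrt(P)))
o(V) = 0 (o(V) = (0*(1/3 + (1/2)*5*sqrt(2)/sqrt(V)))*V = (0*(1/3 + 5*sqrt(2)/(2*sqrt(V))))*V = 0*V = 0)
((o(-4) - 1*(-3)) + 55)**2 = ((0 - 1*(-3)) + 55)**2 = ((0 + 3) + 55)**2 = (3 + 55)**2 = 58**2 = 3364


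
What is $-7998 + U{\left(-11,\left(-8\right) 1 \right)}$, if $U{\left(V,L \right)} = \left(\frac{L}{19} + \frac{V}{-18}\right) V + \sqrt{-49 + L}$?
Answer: $- \frac{2736031}{342} + i \sqrt{57} \approx -8000.1 + 7.5498 i$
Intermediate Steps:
$U{\left(V,L \right)} = \sqrt{-49 + L} + V \left(- \frac{V}{18} + \frac{L}{19}\right)$ ($U{\left(V,L \right)} = \left(L \frac{1}{19} + V \left(- \frac{1}{18}\right)\right) V + \sqrt{-49 + L} = \left(\frac{L}{19} - \frac{V}{18}\right) V + \sqrt{-49 + L} = \left(- \frac{V}{18} + \frac{L}{19}\right) V + \sqrt{-49 + L} = V \left(- \frac{V}{18} + \frac{L}{19}\right) + \sqrt{-49 + L} = \sqrt{-49 + L} + V \left(- \frac{V}{18} + \frac{L}{19}\right)$)
$-7998 + U{\left(-11,\left(-8\right) 1 \right)} = -7998 + \left(\sqrt{-49 - 8} - \frac{\left(-11\right)^{2}}{18} + \frac{1}{19} \left(\left(-8\right) 1\right) \left(-11\right)\right) = -7998 + \left(\sqrt{-49 - 8} - \frac{121}{18} + \frac{1}{19} \left(-8\right) \left(-11\right)\right) = -7998 + \left(\sqrt{-57} - \frac{121}{18} + \frac{88}{19}\right) = -7998 + \left(i \sqrt{57} - \frac{121}{18} + \frac{88}{19}\right) = -7998 - \left(\frac{715}{342} - i \sqrt{57}\right) = - \frac{2736031}{342} + i \sqrt{57}$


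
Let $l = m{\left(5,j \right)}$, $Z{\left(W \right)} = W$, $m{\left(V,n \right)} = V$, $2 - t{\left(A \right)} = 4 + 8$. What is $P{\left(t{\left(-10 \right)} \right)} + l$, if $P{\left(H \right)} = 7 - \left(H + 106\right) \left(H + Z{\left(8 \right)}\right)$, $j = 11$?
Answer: $204$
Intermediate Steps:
$t{\left(A \right)} = -10$ ($t{\left(A \right)} = 2 - \left(4 + 8\right) = 2 - 12 = -10$)
$l = 5$
$P{\left(H \right)} = 7 - \left(8 + H\right) \left(106 + H\right)$ ($P{\left(H \right)} = 7 - \left(H + 106\right) \left(H + 8\right) = 7 - \left(106 + H\right) \left(8 + H\right) = 7 - \left(8 + H\right) \left(106 + H\right)$)
$P{\left(t{\left(-10 \right)} \right)} + l = \left(-841 - \left(-10\right)^{2} - -1140\right) + 5 = \left(-841 - 100 + 1140\right) + 5 = 199 + 5 = 204$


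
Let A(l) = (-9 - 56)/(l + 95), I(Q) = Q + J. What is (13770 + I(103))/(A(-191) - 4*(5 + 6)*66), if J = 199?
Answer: -1350912/278719 ≈ -4.8469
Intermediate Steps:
I(Q) = 199 + Q (I(Q) = Q + 199 = 199 + Q)
A(l) = -65/(95 + l)
(13770 + I(103))/(A(-191) - 4*(5 + 6)*66) = (13770 + (199 + 103))/(-65/(95 - 191) - 4*(5 + 6)*66) = (13770 + 302)/(-65/(-96) - 4*11*66) = 14072/(-65*(-1/96) - 44*66) = 14072/(65/96 - 2904) = 14072/(-278719/96) = 14072*(-96/278719) = -1350912/278719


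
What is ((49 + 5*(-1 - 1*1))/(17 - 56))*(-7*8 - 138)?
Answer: 194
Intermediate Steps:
((49 + 5*(-1 - 1*1))/(17 - 56))*(-7*8 - 138) = ((49 + 5*(-1 - 1))/(-39))*(-56 - 138) = ((49 + 5*(-2))*(-1/39))*(-194) = ((49 - 10)*(-1/39))*(-194) = (39*(-1/39))*(-194) = -1*(-194) = 194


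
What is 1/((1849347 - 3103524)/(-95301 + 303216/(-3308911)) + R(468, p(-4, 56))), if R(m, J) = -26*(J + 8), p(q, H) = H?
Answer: -105114276809/173526836586427 ≈ -0.00060575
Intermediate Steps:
R(m, J) = -208 - 26*J (R(m, J) = -26*(8 + J) = -208 - 26*J)
1/((1849347 - 3103524)/(-95301 + 303216/(-3308911)) + R(468, p(-4, 56))) = 1/((1849347 - 3103524)/(-95301 + 303216/(-3308911)) + (-208 - 26*56)) = 1/(-1254177/(-95301 + 303216*(-1/3308911)) + (-208 - 1456)) = 1/(-1254177/(-95301 - 303216/3308911) - 1664) = 1/(-1254177/(-315342830427/3308911) - 1664) = 1/(-1254177*(-3308911/315342830427) - 1664) = 1/(1383320023749/105114276809 - 1664) = 1/(-173526836586427/105114276809) = -105114276809/173526836586427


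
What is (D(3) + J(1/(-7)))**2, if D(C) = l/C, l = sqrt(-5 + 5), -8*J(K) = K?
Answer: 1/3136 ≈ 0.00031888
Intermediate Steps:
J(K) = -K/8
l = 0 (l = sqrt(0) = 0)
D(C) = 0 (D(C) = 0/C = 0)
(D(3) + J(1/(-7)))**2 = (0 - 1/8/(-7))**2 = (0 - 1/8*(-1/7))**2 = (0 + 1/56)**2 = (1/56)**2 = 1/3136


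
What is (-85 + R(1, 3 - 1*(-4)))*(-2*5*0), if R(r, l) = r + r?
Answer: 0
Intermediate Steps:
R(r, l) = 2*r
(-85 + R(1, 3 - 1*(-4)))*(-2*5*0) = (-85 + 2*1)*(-2*5*0) = (-85 + 2)*(-10*0) = -83*0 = 0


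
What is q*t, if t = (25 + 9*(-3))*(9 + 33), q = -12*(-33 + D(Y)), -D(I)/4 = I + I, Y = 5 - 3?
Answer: -49392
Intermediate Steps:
Y = 2
D(I) = -8*I (D(I) = -4*(I + I) = -8*I)
q = 588 (q = -12*(-33 - 8*2) = -12*(-33 - 16) = -12*(-49) = 588)
t = -84 (t = (25 - 27)*42 = -2*42 = -84)
q*t = 588*(-84) = -49392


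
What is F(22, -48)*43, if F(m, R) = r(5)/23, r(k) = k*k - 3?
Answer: 946/23 ≈ 41.130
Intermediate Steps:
r(k) = -3 + k² (r(k) = k² - 3 = -3 + k²)
F(m, R) = 22/23 (F(m, R) = (-3 + 5²)/23 = (-3 + 25)*(1/23) = 22*(1/23) = 22/23)
F(22, -48)*43 = (22/23)*43 = 946/23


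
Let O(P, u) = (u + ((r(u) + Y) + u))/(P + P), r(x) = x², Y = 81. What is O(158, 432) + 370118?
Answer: 117144857/316 ≈ 3.7071e+5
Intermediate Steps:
O(P, u) = (81 + u² + 2*u)/(2*P) (O(P, u) = (u + ((u² + 81) + u))/(P + P) = (u + ((81 + u²) + u))/((2*P)) = (u + (81 + u + u²))*(1/(2*P)) = (81 + u² + 2*u)*(1/(2*P)) = (81 + u² + 2*u)/(2*P))
O(158, 432) + 370118 = (½)*(81 + 432² + 2*432)/158 + 370118 = (½)*(1/158)*(81 + 186624 + 864) + 370118 = (½)*(1/158)*187569 + 370118 = 187569/316 + 370118 = 117144857/316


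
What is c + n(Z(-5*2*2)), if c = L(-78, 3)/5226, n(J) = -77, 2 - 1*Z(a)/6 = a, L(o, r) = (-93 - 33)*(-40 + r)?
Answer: -66290/871 ≈ -76.108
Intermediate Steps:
L(o, r) = 5040 - 126*r (L(o, r) = -126*(-40 + r) = 5040 - 126*r)
Z(a) = 12 - 6*a
c = 777/871 (c = (5040 - 126*3)/5226 = (5040 - 378)*(1/5226) = 4662*(1/5226) = 777/871 ≈ 0.89208)
c + n(Z(-5*2*2)) = 777/871 - 77 = -66290/871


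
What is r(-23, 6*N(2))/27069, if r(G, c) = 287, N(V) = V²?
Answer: 41/3867 ≈ 0.010603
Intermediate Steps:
r(-23, 6*N(2))/27069 = 287/27069 = 287*(1/27069) = 41/3867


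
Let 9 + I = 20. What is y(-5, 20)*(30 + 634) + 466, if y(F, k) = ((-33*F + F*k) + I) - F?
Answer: 54250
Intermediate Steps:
I = 11 (I = -9 + 20 = 11)
y(F, k) = 11 - 34*F + F*k (y(F, k) = ((-33*F + F*k) + 11) - F = (11 - 33*F + F*k) - F = 11 - 34*F + F*k)
y(-5, 20)*(30 + 634) + 466 = (11 - 34*(-5) - 5*20)*(30 + 634) + 466 = (11 + 170 - 100)*664 + 466 = 81*664 + 466 = 53784 + 466 = 54250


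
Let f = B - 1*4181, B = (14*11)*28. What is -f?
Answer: -131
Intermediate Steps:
B = 4312 (B = 154*28 = 4312)
f = 131 (f = 4312 - 1*4181 = 4312 - 4181 = 131)
-f = -1*131 = -131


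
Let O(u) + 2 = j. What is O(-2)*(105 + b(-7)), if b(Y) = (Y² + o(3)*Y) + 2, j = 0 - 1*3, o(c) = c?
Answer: -675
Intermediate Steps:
j = -3 (j = 0 - 3 = -3)
O(u) = -5 (O(u) = -2 - 3 = -5)
b(Y) = 2 + Y² + 3*Y (b(Y) = (Y² + 3*Y) + 2 = 2 + Y² + 3*Y)
O(-2)*(105 + b(-7)) = -5*(105 + (2 + (-7)² + 3*(-7))) = -5*(105 + (2 + 49 - 21)) = -5*(105 + 30) = -5*135 = -675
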